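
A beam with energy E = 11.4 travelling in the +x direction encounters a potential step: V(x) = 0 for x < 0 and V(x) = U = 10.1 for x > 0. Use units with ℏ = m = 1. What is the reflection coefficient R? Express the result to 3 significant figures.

On each side the TISE gives plane waves with k = √(2m(E − V))/ℏ: k₁ = √(2·1·11.4) = 4.775, k₂ = √(2·1·1.3) = 1.612.
Continuity of ψ and ψ′ at the step yields the reflection amplitude r = (k₁ − k₂)/(k₁ + k₂) = 0.4951; thus R = |r|² = 0.2451, T = 0.7549.

R = 0.245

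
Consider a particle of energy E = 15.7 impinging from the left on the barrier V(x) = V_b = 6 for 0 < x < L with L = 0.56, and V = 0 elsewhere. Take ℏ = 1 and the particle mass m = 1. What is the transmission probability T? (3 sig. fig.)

E > V_b: inside the barrier k₂ = √(2m(E − V_b))/ℏ = 4.405, k₂L = 2.467.
T = [1 + V_b² sin²(k₂L) / (4E(E − V_b))]⁻¹ = 1/1.023 = 0.977.

T = 0.977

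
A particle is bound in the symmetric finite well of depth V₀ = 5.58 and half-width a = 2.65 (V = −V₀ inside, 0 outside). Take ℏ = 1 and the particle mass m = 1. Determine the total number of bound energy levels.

The dimensionless depth is z₀ = a√(2mV₀)/ℏ = 2.65 × √(11.16) = 8.853.
A new bound state (alternating even/odd) appears each time z₀ passes a multiple of π/2, so N = ⌊2z₀/π⌋ + 1 = ⌊5.636⌋ + 1 = 6.

N = 6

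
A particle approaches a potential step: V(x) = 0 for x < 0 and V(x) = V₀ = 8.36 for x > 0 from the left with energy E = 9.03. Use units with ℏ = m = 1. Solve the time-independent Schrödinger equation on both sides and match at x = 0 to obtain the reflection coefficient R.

On each side the TISE gives plane waves with k = √(2m(E − V))/ℏ: k₁ = √(2·1·9.03) = 4.250, k₂ = √(2·1·0.67) = 1.158.
Continuity of ψ and ψ′ at the step yields the reflection amplitude r = (k₁ − k₂)/(k₁ + k₂) = 0.5718; thus R = |r|² = 0.3270, T = 0.6730.

R = 0.327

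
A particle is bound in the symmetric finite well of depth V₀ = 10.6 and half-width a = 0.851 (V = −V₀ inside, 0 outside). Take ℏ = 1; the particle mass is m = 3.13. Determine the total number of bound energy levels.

N = 5

Define the well-strength parameter z₀ = (a/ℏ)√(2mV₀) = 0.851 × √(2·3.13·10.6) = 6.932.
The even/odd transcendental equations gain one root per π/2 in z₀, giving N = 1 + ⌊2z₀/π⌋ = 1 + ⌊4.413⌋ = 5.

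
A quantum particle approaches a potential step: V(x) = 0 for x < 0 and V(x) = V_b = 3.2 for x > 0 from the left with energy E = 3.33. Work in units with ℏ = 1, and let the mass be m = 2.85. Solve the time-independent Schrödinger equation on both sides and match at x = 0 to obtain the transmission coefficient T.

On each side the TISE gives plane waves with k = √(2m(E − V))/ℏ: k₁ = √(2·2.85·3.33) = 4.357, k₂ = √(2·2.85·0.13) = 0.8608.
Continuity of ψ and ψ′ at the step yields the reflection amplitude r = (k₁ − k₂)/(k₁ + k₂) = 0.6700; thus R = |r|² = 0.4489, T = 0.5511.

T = 0.551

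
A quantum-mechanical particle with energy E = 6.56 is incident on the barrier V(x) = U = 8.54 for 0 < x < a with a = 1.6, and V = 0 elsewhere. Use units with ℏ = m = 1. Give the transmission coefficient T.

T = 0.00488

E < U: inside the barrier ψ ∝ e^{±κx} with κ = √(2m(U − E))/ℏ = 1.990.
κa = 3.184, sinh(κa) = 12.05.
The exact tunnelling result is T⁻¹ = 1 + U² sinh²(κa) / [4E(U − E)] = 204.8, so T = 0.00488.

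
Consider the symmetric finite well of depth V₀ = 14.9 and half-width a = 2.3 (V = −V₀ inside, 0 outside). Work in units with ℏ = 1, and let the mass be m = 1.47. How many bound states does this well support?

Define the well-strength parameter z₀ = (a/ℏ)√(2mV₀) = 2.3 × √(2·1.47·14.9) = 15.22.
A new bound state (alternating even/odd) appears each time z₀ passes a multiple of π/2, so N = ⌊2z₀/π⌋ + 1 = ⌊9.691⌋ + 1 = 10.

N = 10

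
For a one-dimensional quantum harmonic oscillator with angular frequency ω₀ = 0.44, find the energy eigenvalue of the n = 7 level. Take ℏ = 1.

E = 3.30

The oscillator eigenvalues are E_n = ℏω₀(n + ½), so E_7 = 0.44 × 7.5 = 3.300.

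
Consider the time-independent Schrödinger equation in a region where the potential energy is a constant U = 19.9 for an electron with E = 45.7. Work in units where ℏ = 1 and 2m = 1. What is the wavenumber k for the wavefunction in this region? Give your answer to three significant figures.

With E > U the solution is oscillatory, ψ ∝ e^{±ikx} with k = √(2m(E − U))/ℏ.
k = √(2 × 0.5 × 25.8) = 5.079.

k = 5.08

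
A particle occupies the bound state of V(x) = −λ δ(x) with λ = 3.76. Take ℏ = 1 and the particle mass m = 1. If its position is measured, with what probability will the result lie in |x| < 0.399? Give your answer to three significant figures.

The normalised bound state is ψ = √κ e^{−κ|x|} with κ = mλ/ℏ² = 3.760.
P(|x| < d) = ∫_{−d}^{d} κ e^{−2κ|x|} dx = 1 − e^{−2κd} = 1 − e^{−3.000} = 0.9502.

P = 0.950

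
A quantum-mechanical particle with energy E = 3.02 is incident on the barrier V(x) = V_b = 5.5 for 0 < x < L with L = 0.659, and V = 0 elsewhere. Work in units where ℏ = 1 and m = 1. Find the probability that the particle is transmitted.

E < V_b: inside the barrier ψ ∝ e^{±κx} with κ = √(2m(V_b − E))/ℏ = 2.227.
κL = 1.468, sinh(κL) = 2.054.
Matching ψ, ψ′ at both faces gives T = [1 + V_b² sinh²(κL) / (4E(V_b − E))]⁻¹ = 1/5.261 = 0.190.

T = 0.190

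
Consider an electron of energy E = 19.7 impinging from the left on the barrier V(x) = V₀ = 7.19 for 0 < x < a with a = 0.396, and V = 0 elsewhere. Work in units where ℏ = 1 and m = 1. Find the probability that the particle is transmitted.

T = 0.958

Above the barrier the interior wavenumber is k₂ = √(2m(E − V₀))/ℏ = 5.002, giving phase k₂a = 1.981.
Matching at both interfaces gives T⁻¹ = 1 + V₀² sin²(k₂a) / [4E(E − V₀)] = 1.044, hence T = 0.958.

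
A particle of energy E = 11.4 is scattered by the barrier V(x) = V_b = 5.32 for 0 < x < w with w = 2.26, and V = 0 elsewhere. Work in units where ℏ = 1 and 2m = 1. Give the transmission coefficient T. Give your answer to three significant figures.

Above the barrier the interior wavenumber is k₂ = √(2m(E − V_b))/ℏ = 2.466, giving phase k₂w = 5.573.
Matching at both interfaces gives T⁻¹ = 1 + V_b² sin²(k₂w) / [4E(E − V_b)] = 1.043, hence T = 0.958.

T = 0.958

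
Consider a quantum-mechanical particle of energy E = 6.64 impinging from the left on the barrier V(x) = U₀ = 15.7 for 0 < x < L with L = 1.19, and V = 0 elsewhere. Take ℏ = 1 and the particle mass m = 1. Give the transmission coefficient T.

T = 0.000155

E < U₀: inside the barrier ψ ∝ e^{±κx} with κ = √(2m(U₀ − E))/ℏ = 4.257.
κL = 5.066, sinh(κL) = 79.23.
Matching ψ, ψ′ at both faces gives T = [1 + U₀² sinh²(κL) / (4E(U₀ − E))]⁻¹ = 1/6431 = 0.000155.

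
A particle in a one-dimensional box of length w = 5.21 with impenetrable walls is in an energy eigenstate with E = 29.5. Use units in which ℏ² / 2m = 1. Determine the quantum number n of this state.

For an infinite well E_n = n²π²ℏ²/(2mw²), so n = (w/πℏ)√(2mE).
n = (5.21/π) × √(2 × 0.5 × 29.5) = 9.007 → n = 9.

n = 9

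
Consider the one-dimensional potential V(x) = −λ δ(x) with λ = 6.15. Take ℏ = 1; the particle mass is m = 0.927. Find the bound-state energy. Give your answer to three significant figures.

For x ≠ 0 the bound state is ψ ∝ e^{−κ|x|}; integrating the TISE across the delta gives the cusp condition 2κ = 2mλ/ℏ², so κ = 5.701.
Then E = −ℏ²κ²/(2m) = −mλ²/(2ℏ²) = -17.53.

E = -17.5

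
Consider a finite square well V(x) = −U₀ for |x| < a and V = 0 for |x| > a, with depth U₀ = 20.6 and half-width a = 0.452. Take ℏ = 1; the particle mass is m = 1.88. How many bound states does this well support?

The dimensionless depth is z₀ = a√(2mU₀)/ℏ = 0.452 × √(77.46) = 3.978.
A new bound state (alternating even/odd) appears each time z₀ passes a multiple of π/2, so N = ⌊2z₀/π⌋ + 1 = ⌊2.532⌋ + 1 = 3.

N = 3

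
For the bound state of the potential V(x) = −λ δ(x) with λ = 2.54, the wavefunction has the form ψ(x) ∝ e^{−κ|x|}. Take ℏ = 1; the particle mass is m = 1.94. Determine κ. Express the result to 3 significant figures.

κ = 4.93

Integrating the TISE across x = 0 gives the cusp condition ψ'(0⁺) − ψ'(0⁻) = −(2mλ/ℏ²)ψ(0).
With ψ ∝ e^{−κ|x|} this yields −2κ = −2mλ/ℏ², so κ = mλ/ℏ² = 4.928.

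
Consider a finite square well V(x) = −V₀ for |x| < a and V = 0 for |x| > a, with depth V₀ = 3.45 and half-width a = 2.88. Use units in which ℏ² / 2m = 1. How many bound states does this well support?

N = 4

Define the well-strength parameter z₀ = (a/ℏ)√(2mV₀) = 2.88 × √(2·0.5·3.45) = 5.349.
A new bound state (alternating even/odd) appears each time z₀ passes a multiple of π/2, so N = ⌊2z₀/π⌋ + 1 = ⌊3.406⌋ + 1 = 4.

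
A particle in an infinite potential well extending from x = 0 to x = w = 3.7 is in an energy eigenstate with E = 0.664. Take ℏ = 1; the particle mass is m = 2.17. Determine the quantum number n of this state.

For an infinite well E_n = n²π²ℏ²/(2mw²), so n = (w/πℏ)√(2mE).
n = (3.7/π) × √(2 × 2.17 × 0.664) = 1.999 → n = 2.

n = 2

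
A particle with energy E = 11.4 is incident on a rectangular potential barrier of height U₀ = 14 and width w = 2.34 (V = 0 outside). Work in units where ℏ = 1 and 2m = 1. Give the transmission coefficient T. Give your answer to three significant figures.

E < U₀: inside the barrier ψ ∝ e^{±κx} with κ = √(2m(U₀ − E))/ℏ = 1.612.
κw = 3.773, sinh(κw) = 21.75.
The exact tunnelling result is T⁻¹ = 1 + U₀² sinh²(κw) / [4E(U₀ − E)] = 782.8, so T = 0.00128.

T = 0.00128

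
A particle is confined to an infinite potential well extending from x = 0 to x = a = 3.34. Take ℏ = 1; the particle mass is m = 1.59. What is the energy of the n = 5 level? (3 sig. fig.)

Requiring ψ(0) = ψ(a) = 0 quantises k = nπ/a, hence E_n = ℏ²k²/2m = n²π²ℏ²/(2ma²).
E_5 = 5² × π² / (2 × 1.59 × 3.34²) = 6.955.

E = 6.96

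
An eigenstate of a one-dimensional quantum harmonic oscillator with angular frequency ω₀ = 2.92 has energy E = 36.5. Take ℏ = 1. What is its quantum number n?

n = 12

E_n = ℏω₀(n + ½) ⇒ n = E/(ℏω₀) − ½ = 36.5/2.92 − 0.5 = 12.000 → n = 12.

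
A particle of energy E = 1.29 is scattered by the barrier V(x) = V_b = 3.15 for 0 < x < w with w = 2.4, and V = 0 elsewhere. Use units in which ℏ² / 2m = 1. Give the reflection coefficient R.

R = 0.994

E < V_b: inside the barrier ψ ∝ e^{±κx} with κ = √(2m(V_b − E))/ℏ = 1.364.
κw = 3.273, sinh(κw) = 13.18.
The exact tunnelling result is T⁻¹ = 1 + V_b² sinh²(κw) / [4E(V_b − E)] = 180.5, so T = 0.00554.
R = 1 − T = 0.994.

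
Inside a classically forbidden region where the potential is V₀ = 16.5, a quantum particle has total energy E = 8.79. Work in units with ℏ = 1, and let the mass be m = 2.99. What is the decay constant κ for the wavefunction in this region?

Since E < V₀ the TISE in this region is ψ'' = κ²ψ with κ = √(2m(V₀ − E))/ℏ.
κ = √(2 × 2.99 × 7.71) = 6.790.

κ = 6.79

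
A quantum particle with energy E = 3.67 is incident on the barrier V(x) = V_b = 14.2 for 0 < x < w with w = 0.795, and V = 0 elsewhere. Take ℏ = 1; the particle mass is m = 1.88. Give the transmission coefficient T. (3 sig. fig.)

E < V_b: inside the barrier ψ ∝ e^{±κx} with κ = √(2m(V_b − E))/ℏ = 6.292.
κw = 5.002, sinh(κw) = 74.38.
Matching ψ, ψ′ at both faces gives T = [1 + V_b² sinh²(κw) / (4E(V_b − E))]⁻¹ = 1/7217 = 0.000139.

T = 0.000139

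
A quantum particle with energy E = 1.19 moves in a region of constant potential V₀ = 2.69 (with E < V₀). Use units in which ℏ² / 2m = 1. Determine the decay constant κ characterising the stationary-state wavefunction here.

κ = 1.22

Since E < V₀ the TISE in this region is ψ'' = κ²ψ with κ = √(2m(V₀ − E))/ℏ.
κ = √(2 × 0.5 × 1.5) = 1.225.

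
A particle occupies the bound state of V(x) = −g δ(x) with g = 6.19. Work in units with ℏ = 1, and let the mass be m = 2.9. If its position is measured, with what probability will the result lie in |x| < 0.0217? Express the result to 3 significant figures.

P = 0.541

The normalised bound state is ψ = √κ e^{−κ|x|} with κ = mg/ℏ² = 17.95.
P(|x| < d) = ∫_{−d}^{d} κ e^{−2κ|x|} dx = 1 − e^{−2κd} = 1 − e^{−0.7791} = 0.5412.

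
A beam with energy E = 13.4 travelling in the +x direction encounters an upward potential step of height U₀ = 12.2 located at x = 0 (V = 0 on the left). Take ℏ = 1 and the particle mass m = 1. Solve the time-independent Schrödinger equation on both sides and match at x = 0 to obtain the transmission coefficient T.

The wavenumbers are k₁ = √(2mE)/ℏ = 5.177 on the left and k₂ = √(2m(E − U₀))/ℏ = 1.549 on the right.
Matching ψ and ψ′ at x = 0 gives r = (k₁ − k₂)/(k₁ + k₂), so R = r² = 0.2909 and T = 1 − R = 0.7091.

T = 0.709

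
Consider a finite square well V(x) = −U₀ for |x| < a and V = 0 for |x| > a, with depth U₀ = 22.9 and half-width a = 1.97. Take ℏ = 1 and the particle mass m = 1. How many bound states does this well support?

The dimensionless depth is z₀ = a√(2mU₀)/ℏ = 1.97 × √(45.80) = 13.33.
The even/odd transcendental equations gain one root per π/2 in z₀, giving N = 1 + ⌊2z₀/π⌋ = 1 + ⌊8.487⌋ = 9.

N = 9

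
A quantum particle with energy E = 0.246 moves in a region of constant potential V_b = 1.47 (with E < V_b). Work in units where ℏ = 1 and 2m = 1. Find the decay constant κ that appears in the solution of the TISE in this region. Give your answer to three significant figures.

κ = 1.11

Since E < V_b the TISE in this region is ψ'' = κ²ψ with κ = √(2m(V_b − E))/ℏ.
κ = √(2 × 0.5 × 1.224) = 1.106.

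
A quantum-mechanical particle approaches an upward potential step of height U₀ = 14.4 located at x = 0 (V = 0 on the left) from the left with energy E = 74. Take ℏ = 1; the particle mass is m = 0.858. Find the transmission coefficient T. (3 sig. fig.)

T = 0.997

On each side the TISE gives plane waves with k = √(2m(E − V))/ℏ: k₁ = √(2·0.858·74) = 11.27, k₂ = √(2·0.858·59.6) = 10.11.
Continuity of ψ and ψ′ at the step yields the reflection amplitude r = (k₁ − k₂)/(k₁ + k₂) = 0.05405; thus R = |r|² = 0.002921, T = 0.9971.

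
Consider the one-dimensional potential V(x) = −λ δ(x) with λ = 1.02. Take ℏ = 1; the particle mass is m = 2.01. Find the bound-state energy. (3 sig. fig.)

E = -1.05

The bound state is ψ(x) = √κ e^{−κ|x|}. The derivative jump ψ'(0⁺) − ψ'(0⁻) = −(2mλ/ℏ²)ψ(0) fixes κ = mλ/ℏ² = 2.050.
Then E = −ℏ²κ²/(2m) = −mλ²/(2ℏ²) = -1.046.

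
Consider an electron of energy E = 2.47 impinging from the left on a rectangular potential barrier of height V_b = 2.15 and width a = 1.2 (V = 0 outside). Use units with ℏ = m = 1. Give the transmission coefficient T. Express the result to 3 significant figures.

T = 0.505

E > V_b: inside the barrier k₂ = √(2m(E − V_b))/ℏ = 0.8000, k₂a = 0.9600.
Matching at both interfaces gives T⁻¹ = 1 + V_b² sin²(k₂a) / [4E(E − V_b)] = 1.981, hence T = 0.505.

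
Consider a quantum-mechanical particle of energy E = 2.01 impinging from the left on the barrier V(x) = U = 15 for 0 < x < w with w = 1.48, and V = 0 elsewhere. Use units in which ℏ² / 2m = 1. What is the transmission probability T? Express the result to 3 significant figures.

T = 0.0000432

Since E < U the interior solution is evanescent with decay constant κ = √(2m(U − E))/ℏ = 3.604.
κw = 5.334, sinh(κw) = 103.6.
The exact tunnelling result is T⁻¹ = 1 + U² sinh²(κw) / [4E(U − E)] = 23140, so T = 0.0000432.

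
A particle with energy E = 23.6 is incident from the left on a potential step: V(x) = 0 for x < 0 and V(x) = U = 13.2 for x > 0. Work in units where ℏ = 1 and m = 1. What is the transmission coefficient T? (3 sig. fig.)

The wavenumbers are k₁ = √(2mE)/ℏ = 6.870 on the left and k₂ = √(2m(E − U))/ℏ = 4.561 on the right.
Continuity of ψ and ψ′ at the step yields the reflection amplitude r = (k₁ − k₂)/(k₁ + k₂) = 0.2020; thus R = |r|² = 0.04082, T = 0.9592.

T = 0.959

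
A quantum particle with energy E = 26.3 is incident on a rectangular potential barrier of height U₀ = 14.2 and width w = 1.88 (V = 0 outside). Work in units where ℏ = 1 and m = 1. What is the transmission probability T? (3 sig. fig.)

Above the barrier the interior wavenumber is k₂ = √(2m(E − U₀))/ℏ = 4.919, giving phase k₂w = 9.248.
Matching at both interfaces gives T⁻¹ = 1 + U₀² sin²(k₂w) / [4E(E − U₀)] = 1.005, hence T = 0.995.

T = 0.995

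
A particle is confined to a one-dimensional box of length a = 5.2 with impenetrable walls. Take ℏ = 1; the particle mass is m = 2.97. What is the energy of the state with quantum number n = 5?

The infinite-well eigenfunctions ψ_n = √(2/a) sin(nπx/a) vanish at both walls, giving E_n = n²π²ℏ²/(2ma²).
E_5 = 5² × π² / (2 × 2.97 × 5.2²) = 1.536.

E = 1.54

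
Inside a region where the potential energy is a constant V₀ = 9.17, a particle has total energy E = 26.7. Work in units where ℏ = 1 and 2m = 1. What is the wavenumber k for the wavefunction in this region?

With E > V₀ the solution is oscillatory, ψ ∝ e^{±ikx} with k = √(2m(E − V₀))/ℏ.
k = √(2 × 0.5 × 17.53) = 4.187.

k = 4.19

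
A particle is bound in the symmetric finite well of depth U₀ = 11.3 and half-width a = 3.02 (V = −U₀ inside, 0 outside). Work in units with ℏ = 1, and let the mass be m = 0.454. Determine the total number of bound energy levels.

N = 7

Define the well-strength parameter z₀ = (a/ℏ)√(2mU₀) = 3.02 × √(2·0.454·11.3) = 9.674.
A new bound state (alternating even/odd) appears each time z₀ passes a multiple of π/2, so N = ⌊2z₀/π⌋ + 1 = ⌊6.158⌋ + 1 = 7.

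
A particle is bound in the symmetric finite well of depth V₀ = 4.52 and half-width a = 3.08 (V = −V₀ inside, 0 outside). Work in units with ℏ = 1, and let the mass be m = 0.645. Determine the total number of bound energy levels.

Define the well-strength parameter z₀ = (a/ℏ)√(2mV₀) = 3.08 × √(2·0.645·4.52) = 7.437.
The even/odd transcendental equations gain one root per π/2 in z₀, giving N = 1 + ⌊2z₀/π⌋ = 1 + ⌊4.735⌋ = 5.

N = 5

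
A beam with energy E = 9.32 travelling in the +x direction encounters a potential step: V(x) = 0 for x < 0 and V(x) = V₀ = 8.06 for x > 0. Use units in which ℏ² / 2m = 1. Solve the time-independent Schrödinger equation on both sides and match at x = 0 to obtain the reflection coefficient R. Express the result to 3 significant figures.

R = 0.214

On each side the TISE gives plane waves with k = √(2m(E − V))/ℏ: k₁ = √(2·½·9.32) = 3.053, k₂ = √(2·½·1.26) = 1.122.
Matching ψ and ψ′ at x = 0 gives r = (k₁ − k₂)/(k₁ + k₂), so R = r² = 0.2137 and T = 1 − R = 0.7863.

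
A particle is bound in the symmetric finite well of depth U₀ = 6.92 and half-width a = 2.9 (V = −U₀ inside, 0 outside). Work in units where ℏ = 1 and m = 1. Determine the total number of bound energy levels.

N = 7

The dimensionless depth is z₀ = a√(2mU₀)/ℏ = 2.9 × √(13.84) = 10.79.
A new bound state (alternating even/odd) appears each time z₀ passes a multiple of π/2, so N = ⌊2z₀/π⌋ + 1 = ⌊6.868⌋ + 1 = 7.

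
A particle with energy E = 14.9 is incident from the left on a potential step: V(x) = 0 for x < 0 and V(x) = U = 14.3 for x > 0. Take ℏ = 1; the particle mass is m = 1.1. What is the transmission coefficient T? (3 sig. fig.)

The wavenumbers are k₁ = √(2mE)/ℏ = 5.725 on the left and k₂ = √(2m(E − U))/ℏ = 1.149 on the right.
Matching ψ and ψ′ at x = 0 gives r = (k₁ − k₂)/(k₁ + k₂), so R = r² = 0.4432 and T = 1 − R = 0.5568.

T = 0.557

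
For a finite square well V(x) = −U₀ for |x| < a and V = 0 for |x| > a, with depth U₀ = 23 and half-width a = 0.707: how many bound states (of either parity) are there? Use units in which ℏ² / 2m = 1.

N = 3

The dimensionless depth is z₀ = a√(2mU₀)/ℏ = 0.707 × √(23.00) = 3.391.
A new bound state (alternating even/odd) appears each time z₀ passes a multiple of π/2, so N = ⌊2z₀/π⌋ + 1 = ⌊2.159⌋ + 1 = 3.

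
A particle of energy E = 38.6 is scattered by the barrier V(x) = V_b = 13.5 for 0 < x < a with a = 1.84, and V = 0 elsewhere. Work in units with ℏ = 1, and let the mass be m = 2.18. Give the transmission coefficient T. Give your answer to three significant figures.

T = 0.993

Above the barrier the interior wavenumber is k₂ = √(2m(E − V_b))/ℏ = 10.46, giving phase k₂a = 19.25.
Matching at both interfaces gives T⁻¹ = 1 + V_b² sin²(k₂a) / [4E(E − V_b)] = 1.007, hence T = 0.993.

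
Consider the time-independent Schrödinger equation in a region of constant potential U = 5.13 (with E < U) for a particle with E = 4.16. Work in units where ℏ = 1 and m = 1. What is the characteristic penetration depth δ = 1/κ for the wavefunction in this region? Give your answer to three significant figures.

Since E < U the TISE in this region is ψ'' = κ²ψ with κ = √(2m(U − E))/ℏ.
κ = √(2 × 1 × 0.97) = 1.393. The penetration depth is δ = 1/κ = 0.718.

δ = 0.718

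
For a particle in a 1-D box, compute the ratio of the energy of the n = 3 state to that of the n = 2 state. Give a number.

E_n = n²π²ℏ²/(2mL²) so the ratio is n₂²/n₁² = 9/4 = 2.25.

2.25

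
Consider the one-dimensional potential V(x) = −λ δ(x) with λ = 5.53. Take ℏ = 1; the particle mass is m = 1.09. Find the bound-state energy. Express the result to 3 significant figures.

For x ≠ 0 the bound state is ψ ∝ e^{−κ|x|}; integrating the TISE across the delta gives the cusp condition 2κ = 2mλ/ℏ², so κ = 6.028.
Then E = −ℏ²κ²/(2m) = −mλ²/(2ℏ²) = -16.67.

E = -16.7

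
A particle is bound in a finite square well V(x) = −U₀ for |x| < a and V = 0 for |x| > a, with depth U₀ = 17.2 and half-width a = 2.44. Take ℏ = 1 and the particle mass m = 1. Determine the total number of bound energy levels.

N = 10

The dimensionless depth is z₀ = a√(2mU₀)/ℏ = 2.44 × √(34.40) = 14.31.
A new bound state (alternating even/odd) appears each time z₀ passes a multiple of π/2, so N = ⌊2z₀/π⌋ + 1 = ⌊9.111⌋ + 1 = 10.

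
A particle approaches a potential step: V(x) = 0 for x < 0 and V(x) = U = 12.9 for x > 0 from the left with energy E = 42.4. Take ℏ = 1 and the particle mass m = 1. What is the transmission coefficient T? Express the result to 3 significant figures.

On each side the TISE gives plane waves with k = √(2m(E − V))/ℏ: k₁ = √(2·1·42.4) = 9.209, k₂ = √(2·1·29.5) = 7.681.
Matching ψ and ψ′ at x = 0 gives r = (k₁ − k₂)/(k₁ + k₂), so R = r² = 0.008180 and T = 1 − R = 0.9918.

T = 0.992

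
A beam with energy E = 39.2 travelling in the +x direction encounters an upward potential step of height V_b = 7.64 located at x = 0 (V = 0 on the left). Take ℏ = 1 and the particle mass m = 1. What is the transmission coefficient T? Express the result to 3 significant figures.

The wavenumbers are k₁ = √(2mE)/ℏ = 8.854 on the left and k₂ = √(2m(E − V_b))/ℏ = 7.945 on the right.
Continuity of ψ and ψ′ at the step yields the reflection amplitude r = (k₁ − k₂)/(k₁ + k₂) = 0.05414; thus R = |r|² = 0.002932, T = 0.9971.

T = 0.997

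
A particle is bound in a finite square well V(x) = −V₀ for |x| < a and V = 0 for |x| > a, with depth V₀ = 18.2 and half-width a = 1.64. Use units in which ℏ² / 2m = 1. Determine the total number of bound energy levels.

The dimensionless depth is z₀ = a√(2mV₀)/ℏ = 1.64 × √(18.20) = 6.996.
The even/odd transcendental equations gain one root per π/2 in z₀, giving N = 1 + ⌊2z₀/π⌋ = 1 + ⌊4.454⌋ = 5.

N = 5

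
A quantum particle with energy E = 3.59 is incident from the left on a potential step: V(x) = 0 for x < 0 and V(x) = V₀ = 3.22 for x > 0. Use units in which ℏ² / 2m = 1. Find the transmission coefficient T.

T = 0.736

On each side the TISE gives plane waves with k = √(2m(E − V))/ℏ: k₁ = √(2·½·3.59) = 1.895, k₂ = √(2·½·0.37) = 0.6083.
Continuity of ψ and ψ′ at the step yields the reflection amplitude r = (k₁ − k₂)/(k₁ + k₂) = 0.5140; thus R = |r|² = 0.2642, T = 0.7358.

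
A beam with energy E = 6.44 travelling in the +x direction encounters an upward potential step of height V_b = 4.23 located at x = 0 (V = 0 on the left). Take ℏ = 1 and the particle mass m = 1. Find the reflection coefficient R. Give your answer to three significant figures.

R = 0.0682

On each side the TISE gives plane waves with k = √(2m(E − V))/ℏ: k₁ = √(2·1·6.44) = 3.589, k₂ = √(2·1·2.21) = 2.102.
Matching ψ and ψ′ at x = 0 gives r = (k₁ − k₂)/(k₁ + k₂), so R = r² = 0.06822 and T = 1 − R = 0.9318.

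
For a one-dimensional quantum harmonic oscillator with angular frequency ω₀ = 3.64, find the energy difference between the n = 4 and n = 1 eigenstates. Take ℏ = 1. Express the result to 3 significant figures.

ΔE = 10.9

E_n = ℏω₀(n + ½), so ΔE = (4 − 1) ℏω₀ = 3 × 3.64 = 10.92.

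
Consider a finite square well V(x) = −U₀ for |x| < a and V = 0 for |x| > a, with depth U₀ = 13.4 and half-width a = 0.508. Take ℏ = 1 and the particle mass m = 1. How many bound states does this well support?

N = 2

The dimensionless depth is z₀ = a√(2mU₀)/ℏ = 0.508 × √(26.80) = 2.630.
The even/odd transcendental equations gain one root per π/2 in z₀, giving N = 1 + ⌊2z₀/π⌋ = 1 + ⌊1.674⌋ = 2.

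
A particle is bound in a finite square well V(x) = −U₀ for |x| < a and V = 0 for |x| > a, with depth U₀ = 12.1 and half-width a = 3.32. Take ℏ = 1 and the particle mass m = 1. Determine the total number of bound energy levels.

N = 11

Define the well-strength parameter z₀ = (a/ℏ)√(2mU₀) = 3.32 × √(2·1·12.1) = 16.33.
A new bound state (alternating even/odd) appears each time z₀ passes a multiple of π/2, so N = ⌊2z₀/π⌋ + 1 = ⌊10.40⌋ + 1 = 11.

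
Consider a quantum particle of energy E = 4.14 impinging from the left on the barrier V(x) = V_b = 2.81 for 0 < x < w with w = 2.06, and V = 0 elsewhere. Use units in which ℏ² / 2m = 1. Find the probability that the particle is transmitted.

T = 0.853

E > V_b: inside the barrier k₂ = √(2m(E − V_b))/ℏ = 1.153, k₂w = 2.376.
Matching at both interfaces gives T⁻¹ = 1 + V_b² sin²(k₂w) / [4E(E − V_b)] = 1.172, hence T = 0.853.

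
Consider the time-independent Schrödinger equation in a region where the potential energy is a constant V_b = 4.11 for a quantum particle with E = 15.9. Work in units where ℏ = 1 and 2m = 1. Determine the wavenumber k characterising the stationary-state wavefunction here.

k = 3.43

With E > V_b the solution is oscillatory, ψ ∝ e^{±ikx} with k = √(2m(E − V_b))/ℏ.
k = √(2 × 0.5 × 11.79) = 3.434.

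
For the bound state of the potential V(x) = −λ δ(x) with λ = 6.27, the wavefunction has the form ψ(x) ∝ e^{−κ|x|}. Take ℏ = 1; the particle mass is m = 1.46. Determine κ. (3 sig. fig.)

Integrating the TISE across x = 0 gives the cusp condition ψ'(0⁺) − ψ'(0⁻) = −(2mλ/ℏ²)ψ(0).
With ψ ∝ e^{−κ|x|} this yields −2κ = −2mλ/ℏ², so κ = mλ/ℏ² = 9.154.

κ = 9.15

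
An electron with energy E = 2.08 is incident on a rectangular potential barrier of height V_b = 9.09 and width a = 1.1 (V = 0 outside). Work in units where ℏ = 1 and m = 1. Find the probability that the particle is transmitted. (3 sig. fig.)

Since E < V_b the interior solution is evanescent with decay constant κ = √(2m(V_b − E))/ℏ = 3.744.
κa = 4.119, sinh(κa) = 30.73.
Matching ψ, ψ′ at both faces gives T = [1 + V_b² sinh²(κa) / (4E(V_b − E))]⁻¹ = 1/1339 = 0.000747.

T = 0.000747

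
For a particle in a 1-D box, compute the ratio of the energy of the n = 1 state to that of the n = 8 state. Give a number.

Since E_n ∝ n², the ratio is (1/8)² = 0.015625.

0.015625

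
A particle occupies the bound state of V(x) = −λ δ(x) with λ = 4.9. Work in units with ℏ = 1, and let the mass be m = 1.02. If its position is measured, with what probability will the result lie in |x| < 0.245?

The normalised bound state is ψ = √κ e^{−κ|x|} with κ = mλ/ℏ² = 4.998.
P(|x| < d) = ∫_{−d}^{d} κ e^{−2κ|x|} dx = 1 − e^{−2κd} = 1 − e^{−2.449} = 0.9136.

P = 0.914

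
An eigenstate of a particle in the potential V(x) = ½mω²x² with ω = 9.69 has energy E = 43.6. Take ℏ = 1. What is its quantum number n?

n = 4

Invert E_n = (n + ½)ℏω: n = E/ℏω − ½ = 3.999, so n = 4.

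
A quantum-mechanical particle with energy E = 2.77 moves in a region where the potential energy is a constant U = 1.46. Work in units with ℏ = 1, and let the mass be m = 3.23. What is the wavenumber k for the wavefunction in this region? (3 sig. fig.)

With E > U the solution is oscillatory, ψ ∝ e^{±ikx} with k = √(2m(E − U))/ℏ.
k = √(2 × 3.23 × 1.31) = 2.909.

k = 2.91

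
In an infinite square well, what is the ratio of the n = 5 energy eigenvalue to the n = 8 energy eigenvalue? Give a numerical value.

E_n = n²π²ℏ²/(2mL²) so the ratio is n₂²/n₁² = 25/64 = 0.390625.

0.390625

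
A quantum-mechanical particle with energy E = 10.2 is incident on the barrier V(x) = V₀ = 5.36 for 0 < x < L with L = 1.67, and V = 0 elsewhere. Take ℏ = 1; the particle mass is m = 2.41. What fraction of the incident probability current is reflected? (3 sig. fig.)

Above the barrier the interior wavenumber is k₂ = √(2m(E − V₀))/ℏ = 4.830, giving phase k₂L = 8.066.
Matching at both interfaces gives T⁻¹ = 1 + V₀² sin²(k₂L) / [4E(E − V₀)] = 1.139, hence T = 0.878.
R = 1 − T = 0.122.

R = 0.122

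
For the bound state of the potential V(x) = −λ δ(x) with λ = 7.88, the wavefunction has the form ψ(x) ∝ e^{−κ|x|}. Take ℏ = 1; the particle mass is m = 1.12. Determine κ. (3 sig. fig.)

Integrate −(ℏ²/2m)ψ'' − λδ(x)ψ = Eψ from −ε to +ε: the ψ'' term gives ψ'(0⁺) − ψ'(0⁻) and the δ term gives −(2mλ/ℏ²)ψ(0).
With ψ ∝ e^{−κ|x|} this yields −2κ = −2mλ/ℏ², so κ = mλ/ℏ² = 8.826.

κ = 8.83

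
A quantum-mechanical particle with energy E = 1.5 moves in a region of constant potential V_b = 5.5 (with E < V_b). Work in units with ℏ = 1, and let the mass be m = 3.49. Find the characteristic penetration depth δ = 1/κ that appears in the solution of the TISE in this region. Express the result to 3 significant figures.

Since E < V_b the TISE in this region is ψ'' = κ²ψ with κ = √(2m(V_b − E))/ℏ.
κ = √(2 × 3.49 × 4) = 5.284. The penetration depth is δ = 1/κ = 0.189.

δ = 0.189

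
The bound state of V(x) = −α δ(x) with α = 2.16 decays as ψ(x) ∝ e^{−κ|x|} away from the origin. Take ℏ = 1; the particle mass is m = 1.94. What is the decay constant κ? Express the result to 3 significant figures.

Integrate −(ℏ²/2m)ψ'' − αδ(x)ψ = Eψ from −ε to +ε: the ψ'' term gives ψ'(0⁺) − ψ'(0⁻) and the δ term gives −(2mα/ℏ²)ψ(0).
With ψ ∝ e^{−κ|x|} this yields −2κ = −2mα/ℏ², so κ = mα/ℏ² = 4.190.

κ = 4.19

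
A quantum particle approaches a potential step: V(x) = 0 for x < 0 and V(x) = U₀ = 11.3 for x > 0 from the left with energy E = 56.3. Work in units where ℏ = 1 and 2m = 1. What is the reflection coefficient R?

On each side the TISE gives plane waves with k = √(2m(E − V))/ℏ: k₁ = √(2·½·56.3) = 7.503, k₂ = √(2·½·45) = 6.708.
Matching ψ and ψ′ at x = 0 gives r = (k₁ − k₂)/(k₁ + k₂), so R = r² = 0.003130 and T = 1 − R = 0.9969.

R = 0.00313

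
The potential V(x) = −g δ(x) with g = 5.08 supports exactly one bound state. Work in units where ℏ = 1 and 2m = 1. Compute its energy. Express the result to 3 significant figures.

E = -6.45

The bound state is ψ(x) = √κ e^{−κ|x|}. The derivative jump ψ'(0⁺) − ψ'(0⁻) = −(2mg/ℏ²)ψ(0) fixes κ = mg/ℏ² = 2.540.
Then E = −ℏ²κ²/(2m) = −mg²/(2ℏ²) = -6.452.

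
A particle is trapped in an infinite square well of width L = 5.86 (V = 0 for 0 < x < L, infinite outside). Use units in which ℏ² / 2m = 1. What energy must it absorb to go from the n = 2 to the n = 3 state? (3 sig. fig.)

E_n = n²π²ℏ²/(2mL²), so ΔE = (3² − 2²) π²ℏ²/(2mL²).
ΔE = 5 × π² / (2 × 0.5 × 5.86²) = 1.437.

ΔE = 1.44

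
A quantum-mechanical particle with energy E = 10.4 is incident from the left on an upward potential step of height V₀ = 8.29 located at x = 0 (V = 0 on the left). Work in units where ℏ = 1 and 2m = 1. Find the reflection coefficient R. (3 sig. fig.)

On each side the TISE gives plane waves with k = √(2m(E − V))/ℏ: k₁ = √(2·½·10.4) = 3.225, k₂ = √(2·½·2.11) = 1.453.
Continuity of ψ and ψ′ at the step yields the reflection amplitude r = (k₁ − k₂)/(k₁ + k₂) = 0.3789; thus R = |r|² = 0.1436, T = 0.8564.

R = 0.144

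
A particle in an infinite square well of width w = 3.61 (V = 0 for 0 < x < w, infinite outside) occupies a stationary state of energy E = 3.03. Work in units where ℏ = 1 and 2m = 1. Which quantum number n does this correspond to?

For an infinite well E_n = n²π²ℏ²/(2mw²), so n = (w/πℏ)√(2mE).
n = (3.61/π) × √(2 × 0.5 × 3.03) = 2.000 → n = 2.

n = 2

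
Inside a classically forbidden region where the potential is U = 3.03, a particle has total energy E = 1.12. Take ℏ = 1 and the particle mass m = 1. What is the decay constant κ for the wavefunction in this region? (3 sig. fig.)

Since E < U the TISE in this region is ψ'' = κ²ψ with κ = √(2m(U − E))/ℏ.
κ = √(2 × 1 × 1.91) = 1.954.

κ = 1.95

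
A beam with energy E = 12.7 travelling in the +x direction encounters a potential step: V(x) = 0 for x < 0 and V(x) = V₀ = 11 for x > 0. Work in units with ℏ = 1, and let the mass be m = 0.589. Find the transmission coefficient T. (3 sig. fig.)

On each side the TISE gives plane waves with k = √(2m(E − V))/ℏ: k₁ = √(2·0.589·12.7) = 3.868, k₂ = √(2·0.589·1.7) = 1.415.
Continuity of ψ and ψ′ at the step yields the reflection amplitude r = (k₁ − k₂)/(k₁ + k₂) = 0.4643; thus R = |r|² = 0.2155, T = 0.7845.

T = 0.784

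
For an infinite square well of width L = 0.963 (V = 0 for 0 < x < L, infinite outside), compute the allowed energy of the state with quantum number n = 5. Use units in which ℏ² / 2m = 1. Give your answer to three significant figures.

E = 266

Requiring ψ(0) = ψ(L) = 0 quantises k = nπ/L, hence E_n = ℏ²k²/2m = n²π²ℏ²/(2mL²).
E_5 = 5² × π² / (2 × 0.5 × 0.963²) = 266.1.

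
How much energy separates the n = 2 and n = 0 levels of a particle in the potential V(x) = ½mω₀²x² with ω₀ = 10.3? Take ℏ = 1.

E_n = ℏω₀(n + ½), so ΔE = (2 − 0) ℏω₀ = 2 × 10.3 = 20.60.

ΔE = 20.6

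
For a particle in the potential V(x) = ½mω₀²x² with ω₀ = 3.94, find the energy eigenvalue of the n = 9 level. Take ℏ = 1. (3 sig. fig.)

Using E_n = (n + ½)ℏω₀: E_9 = 9.5 × 3.94 = 37.43.

E = 37.4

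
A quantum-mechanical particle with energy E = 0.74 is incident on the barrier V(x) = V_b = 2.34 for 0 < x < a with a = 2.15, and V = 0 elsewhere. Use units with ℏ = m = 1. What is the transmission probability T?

T = 0.00158

E < V_b: inside the barrier ψ ∝ e^{±κx} with κ = √(2m(V_b − E))/ℏ = 1.789.
κa = 3.846, sinh(κa) = 23.39.
The exact tunnelling result is T⁻¹ = 1 + V_b² sinh²(κa) / [4E(V_b − E)] = 633.7, so T = 0.00158.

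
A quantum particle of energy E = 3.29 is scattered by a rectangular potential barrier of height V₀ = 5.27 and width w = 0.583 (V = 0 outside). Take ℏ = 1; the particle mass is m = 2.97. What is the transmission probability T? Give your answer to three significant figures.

E < V₀: inside the barrier ψ ∝ e^{±κx} with κ = √(2m(V₀ − E))/ℏ = 3.429.
κw = 1.999, sinh(κw) = 3.625.
The exact tunnelling result is T⁻¹ = 1 + V₀² sinh²(κw) / [4E(V₀ − E)] = 15.00, so T = 0.0667.

T = 0.0667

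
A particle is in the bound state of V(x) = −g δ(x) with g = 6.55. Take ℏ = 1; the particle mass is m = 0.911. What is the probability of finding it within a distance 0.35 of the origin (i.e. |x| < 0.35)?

P = 0.985

The normalised bound state is ψ = √κ e^{−κ|x|} with κ = mg/ℏ² = 5.967.
P(|x| < d) = ∫_{−d}^{d} κ e^{−2κ|x|} dx = 1 − e^{−2κd} = 1 − e^{−4.177} = 0.9847.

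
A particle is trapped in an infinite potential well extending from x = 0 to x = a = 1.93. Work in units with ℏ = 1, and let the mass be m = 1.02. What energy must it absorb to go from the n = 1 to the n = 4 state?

E_n = n²π²ℏ²/(2ma²), so ΔE = (4² − 1²) π²ℏ²/(2ma²).
ΔE = 15 × π² / (2 × 1.02 × 1.93²) = 19.48.

ΔE = 19.5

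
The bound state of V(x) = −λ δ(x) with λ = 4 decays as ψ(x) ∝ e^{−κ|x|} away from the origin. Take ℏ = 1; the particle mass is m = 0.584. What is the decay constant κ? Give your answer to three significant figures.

Integrate −(ℏ²/2m)ψ'' − λδ(x)ψ = Eψ from −ε to +ε: the ψ'' term gives ψ'(0⁺) − ψ'(0⁻) and the δ term gives −(2mλ/ℏ²)ψ(0).
With ψ ∝ e^{−κ|x|} this yields −2κ = −2mλ/ℏ², so κ = mλ/ℏ² = 2.336.

κ = 2.34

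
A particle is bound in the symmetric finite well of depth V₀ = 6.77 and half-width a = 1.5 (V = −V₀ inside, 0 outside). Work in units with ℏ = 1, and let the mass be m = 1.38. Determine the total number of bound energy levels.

The dimensionless depth is z₀ = a√(2mV₀)/ℏ = 1.5 × √(18.69) = 6.484.
The even/odd transcendental equations gain one root per π/2 in z₀, giving N = 1 + ⌊2z₀/π⌋ = 1 + ⌊4.128⌋ = 5.

N = 5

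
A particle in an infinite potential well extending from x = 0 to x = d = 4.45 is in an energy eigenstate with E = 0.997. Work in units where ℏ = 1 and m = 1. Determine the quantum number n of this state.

From E_n = n²π²ℏ²/(2md²) invert to n = √(2md²E)/(πℏ).
n = (4.45/π) × √(2 × 1 × 0.997) = 2.000 → n = 2.

n = 2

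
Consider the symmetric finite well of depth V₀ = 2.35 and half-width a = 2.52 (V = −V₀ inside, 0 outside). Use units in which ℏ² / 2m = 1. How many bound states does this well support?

N = 3

Define the well-strength parameter z₀ = (a/ℏ)√(2mV₀) = 2.52 × √(2·0.5·2.35) = 3.863.
A new bound state (alternating even/odd) appears each time z₀ passes a multiple of π/2, so N = ⌊2z₀/π⌋ + 1 = ⌊2.459⌋ + 1 = 3.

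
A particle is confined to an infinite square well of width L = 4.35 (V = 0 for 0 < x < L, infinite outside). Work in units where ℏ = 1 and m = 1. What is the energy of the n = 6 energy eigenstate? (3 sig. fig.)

E = 9.39

The infinite-well eigenfunctions ψ_n = √(2/L) sin(nπx/L) vanish at both walls, giving E_n = n²π²ℏ²/(2mL²).
E_6 = 6² × π² / (2 × 1 × 4.35²) = 9.388.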